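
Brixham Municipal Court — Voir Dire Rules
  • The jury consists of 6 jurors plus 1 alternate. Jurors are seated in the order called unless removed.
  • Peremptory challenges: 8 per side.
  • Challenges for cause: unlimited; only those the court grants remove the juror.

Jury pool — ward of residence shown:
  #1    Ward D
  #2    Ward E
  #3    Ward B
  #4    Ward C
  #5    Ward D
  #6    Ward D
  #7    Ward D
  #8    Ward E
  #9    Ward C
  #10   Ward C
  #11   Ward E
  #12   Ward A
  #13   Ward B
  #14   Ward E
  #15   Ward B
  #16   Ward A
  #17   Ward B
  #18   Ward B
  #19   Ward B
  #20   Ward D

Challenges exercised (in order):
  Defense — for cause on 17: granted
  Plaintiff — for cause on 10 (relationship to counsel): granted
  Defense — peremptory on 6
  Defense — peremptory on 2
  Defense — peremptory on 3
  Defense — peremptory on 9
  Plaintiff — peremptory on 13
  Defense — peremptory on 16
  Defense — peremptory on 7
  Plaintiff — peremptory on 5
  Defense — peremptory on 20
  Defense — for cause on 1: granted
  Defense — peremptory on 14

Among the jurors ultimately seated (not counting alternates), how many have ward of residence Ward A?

Removed: #1, #2, #3, #5, #6, #7, #9, #10, #13, #14, #16, #17, #20.
Seated jurors 1–6: #4, #8, #11, #12, #15, #18 (alternates #19 not counted).
Of those, in Ward A: #12 → 1.

1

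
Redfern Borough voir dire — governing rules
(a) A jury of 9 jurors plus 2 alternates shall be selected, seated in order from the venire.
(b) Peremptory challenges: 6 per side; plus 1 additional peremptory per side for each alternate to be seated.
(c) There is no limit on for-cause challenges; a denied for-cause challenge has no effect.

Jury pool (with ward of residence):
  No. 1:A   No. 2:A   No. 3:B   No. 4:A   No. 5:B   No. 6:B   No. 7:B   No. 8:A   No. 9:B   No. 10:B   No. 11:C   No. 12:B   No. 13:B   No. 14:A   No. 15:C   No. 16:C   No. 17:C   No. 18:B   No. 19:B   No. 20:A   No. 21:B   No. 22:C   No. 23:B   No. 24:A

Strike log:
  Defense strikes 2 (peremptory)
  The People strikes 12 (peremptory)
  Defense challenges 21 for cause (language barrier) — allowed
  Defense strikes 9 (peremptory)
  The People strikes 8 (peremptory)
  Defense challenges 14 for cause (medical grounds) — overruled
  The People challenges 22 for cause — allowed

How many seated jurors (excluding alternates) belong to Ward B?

Removed: #2, #8, #9, #12, #21, #22.
Seated jurors 1–9: #1, #3, #4, #5, #6, #7, #10, #11, #13 (alternates #14, #15 not counted).
Of those, in Ward B: #3, #5, #6, #7, #10, #13 → 6.

6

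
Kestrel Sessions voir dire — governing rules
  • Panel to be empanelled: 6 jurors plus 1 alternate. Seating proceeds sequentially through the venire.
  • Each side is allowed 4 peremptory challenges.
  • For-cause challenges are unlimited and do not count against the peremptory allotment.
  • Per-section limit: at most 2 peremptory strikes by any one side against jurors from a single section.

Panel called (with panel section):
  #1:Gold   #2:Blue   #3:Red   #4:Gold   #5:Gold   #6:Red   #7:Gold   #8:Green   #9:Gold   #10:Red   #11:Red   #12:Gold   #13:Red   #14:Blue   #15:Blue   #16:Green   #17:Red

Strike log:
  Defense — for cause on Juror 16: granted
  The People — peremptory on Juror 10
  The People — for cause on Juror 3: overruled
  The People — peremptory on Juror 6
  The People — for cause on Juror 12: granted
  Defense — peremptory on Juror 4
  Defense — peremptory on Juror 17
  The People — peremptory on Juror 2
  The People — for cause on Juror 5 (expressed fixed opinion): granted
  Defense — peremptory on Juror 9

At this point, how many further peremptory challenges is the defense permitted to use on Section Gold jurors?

0

Defense peremptories so far: #4, #17, #9 — 3 of 4 used, 1 left overall.
Against Section Gold: #4, #9 — 2 used; per-section cap 2 leaves 0.
Binding limit: min(1, 0) = 0.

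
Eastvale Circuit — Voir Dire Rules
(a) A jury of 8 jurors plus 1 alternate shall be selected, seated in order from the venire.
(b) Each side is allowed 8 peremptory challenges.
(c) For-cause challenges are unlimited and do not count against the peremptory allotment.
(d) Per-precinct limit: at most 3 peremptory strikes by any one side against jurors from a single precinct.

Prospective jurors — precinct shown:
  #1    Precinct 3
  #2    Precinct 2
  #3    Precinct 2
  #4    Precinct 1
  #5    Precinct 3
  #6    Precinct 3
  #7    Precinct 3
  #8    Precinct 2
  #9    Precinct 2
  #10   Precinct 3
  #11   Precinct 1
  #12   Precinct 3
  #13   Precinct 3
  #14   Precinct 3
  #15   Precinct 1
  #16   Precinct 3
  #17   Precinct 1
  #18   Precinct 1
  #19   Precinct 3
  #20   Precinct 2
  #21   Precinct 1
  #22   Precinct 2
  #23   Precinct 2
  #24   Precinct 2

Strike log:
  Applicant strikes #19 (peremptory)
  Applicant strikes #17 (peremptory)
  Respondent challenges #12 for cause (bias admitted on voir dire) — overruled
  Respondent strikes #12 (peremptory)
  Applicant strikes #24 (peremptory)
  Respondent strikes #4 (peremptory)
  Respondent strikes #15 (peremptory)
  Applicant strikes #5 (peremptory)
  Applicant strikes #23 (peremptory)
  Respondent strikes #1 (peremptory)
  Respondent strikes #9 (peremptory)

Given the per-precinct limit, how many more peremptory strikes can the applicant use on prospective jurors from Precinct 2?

1

Applicant peremptories so far: #19, #17, #24, #5, #23 — 5 of 8 used, 3 left overall.
Against Precinct 2: #24, #23 — 2 used; per-precinct cap 3 leaves 1.
Binding limit: min(3, 1) = 1.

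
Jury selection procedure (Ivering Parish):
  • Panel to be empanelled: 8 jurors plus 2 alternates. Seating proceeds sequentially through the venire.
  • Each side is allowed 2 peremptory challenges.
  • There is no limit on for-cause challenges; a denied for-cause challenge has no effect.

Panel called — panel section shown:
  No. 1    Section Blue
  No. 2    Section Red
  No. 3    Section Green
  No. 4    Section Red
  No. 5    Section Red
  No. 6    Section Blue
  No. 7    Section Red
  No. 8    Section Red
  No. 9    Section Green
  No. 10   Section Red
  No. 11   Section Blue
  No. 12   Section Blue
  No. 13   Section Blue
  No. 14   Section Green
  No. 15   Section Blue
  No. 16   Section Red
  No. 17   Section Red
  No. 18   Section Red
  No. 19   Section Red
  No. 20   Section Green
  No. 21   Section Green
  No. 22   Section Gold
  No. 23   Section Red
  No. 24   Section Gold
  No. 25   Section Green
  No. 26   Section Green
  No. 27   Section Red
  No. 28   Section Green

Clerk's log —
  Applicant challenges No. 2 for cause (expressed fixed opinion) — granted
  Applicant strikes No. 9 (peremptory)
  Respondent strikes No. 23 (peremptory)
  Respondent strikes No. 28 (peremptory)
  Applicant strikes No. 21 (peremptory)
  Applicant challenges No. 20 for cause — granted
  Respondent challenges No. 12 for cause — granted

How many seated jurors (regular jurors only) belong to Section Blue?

Removed: #2, #9, #12, #20, #21, #23, #28.
Seated jurors 1–8: #1, #3, #4, #5, #6, #7, #8, #10 (alternates #11, #13 not counted).
Of those, in Section Blue: #1, #6 → 2.

2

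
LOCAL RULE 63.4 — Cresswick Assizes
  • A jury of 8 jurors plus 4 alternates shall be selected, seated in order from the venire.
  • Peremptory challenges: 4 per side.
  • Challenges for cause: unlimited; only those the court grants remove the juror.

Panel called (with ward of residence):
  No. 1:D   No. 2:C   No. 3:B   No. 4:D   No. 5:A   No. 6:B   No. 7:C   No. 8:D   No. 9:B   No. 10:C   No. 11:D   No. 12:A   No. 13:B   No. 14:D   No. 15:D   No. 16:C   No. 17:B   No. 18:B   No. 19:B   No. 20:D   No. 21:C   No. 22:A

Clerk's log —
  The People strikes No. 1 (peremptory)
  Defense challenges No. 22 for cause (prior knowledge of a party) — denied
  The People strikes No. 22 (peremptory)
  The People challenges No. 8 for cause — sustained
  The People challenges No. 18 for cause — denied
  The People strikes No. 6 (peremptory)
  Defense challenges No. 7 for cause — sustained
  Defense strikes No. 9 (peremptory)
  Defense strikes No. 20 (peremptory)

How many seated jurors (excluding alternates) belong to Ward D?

Removed: #1, #6, #7, #8, #9, #20, #22.
Seated jurors 1–8: #2, #3, #4, #5, #10, #11, #12, #13 (alternates #14, #15, #16, #17 not counted).
Of those, in Ward D: #4, #11 → 2.

2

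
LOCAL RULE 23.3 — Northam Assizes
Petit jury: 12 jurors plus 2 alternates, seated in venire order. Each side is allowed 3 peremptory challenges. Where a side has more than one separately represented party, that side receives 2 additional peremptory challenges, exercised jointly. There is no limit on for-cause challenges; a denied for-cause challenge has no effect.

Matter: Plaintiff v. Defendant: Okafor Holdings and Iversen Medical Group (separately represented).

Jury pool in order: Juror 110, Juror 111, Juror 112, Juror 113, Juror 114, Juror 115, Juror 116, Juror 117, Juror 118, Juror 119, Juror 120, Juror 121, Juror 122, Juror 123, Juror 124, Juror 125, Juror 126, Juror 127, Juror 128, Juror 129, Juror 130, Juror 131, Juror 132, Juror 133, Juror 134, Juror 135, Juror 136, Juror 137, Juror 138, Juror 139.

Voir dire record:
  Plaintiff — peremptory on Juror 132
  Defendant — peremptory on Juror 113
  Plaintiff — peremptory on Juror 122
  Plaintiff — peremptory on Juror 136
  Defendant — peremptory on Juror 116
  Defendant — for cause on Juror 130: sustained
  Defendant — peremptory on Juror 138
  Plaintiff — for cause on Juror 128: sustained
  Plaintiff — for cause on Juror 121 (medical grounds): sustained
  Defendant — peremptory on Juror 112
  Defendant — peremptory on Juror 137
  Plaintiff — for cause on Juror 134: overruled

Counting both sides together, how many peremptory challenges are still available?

0

Plaintiff allotment: 3. Defendant allotment: 3 base + 2 multi-party = 5.
Plaintiff peremptories used: #132, #122, #136 — 3 (for-cause on #128, #121, #134 don't count).
Defendant peremptories used: #113, #116, #138, #112, #137 — 5 (the for-cause on #130 doesn't count).
Remaining: (3 − 3) + (5 − 5) = 0.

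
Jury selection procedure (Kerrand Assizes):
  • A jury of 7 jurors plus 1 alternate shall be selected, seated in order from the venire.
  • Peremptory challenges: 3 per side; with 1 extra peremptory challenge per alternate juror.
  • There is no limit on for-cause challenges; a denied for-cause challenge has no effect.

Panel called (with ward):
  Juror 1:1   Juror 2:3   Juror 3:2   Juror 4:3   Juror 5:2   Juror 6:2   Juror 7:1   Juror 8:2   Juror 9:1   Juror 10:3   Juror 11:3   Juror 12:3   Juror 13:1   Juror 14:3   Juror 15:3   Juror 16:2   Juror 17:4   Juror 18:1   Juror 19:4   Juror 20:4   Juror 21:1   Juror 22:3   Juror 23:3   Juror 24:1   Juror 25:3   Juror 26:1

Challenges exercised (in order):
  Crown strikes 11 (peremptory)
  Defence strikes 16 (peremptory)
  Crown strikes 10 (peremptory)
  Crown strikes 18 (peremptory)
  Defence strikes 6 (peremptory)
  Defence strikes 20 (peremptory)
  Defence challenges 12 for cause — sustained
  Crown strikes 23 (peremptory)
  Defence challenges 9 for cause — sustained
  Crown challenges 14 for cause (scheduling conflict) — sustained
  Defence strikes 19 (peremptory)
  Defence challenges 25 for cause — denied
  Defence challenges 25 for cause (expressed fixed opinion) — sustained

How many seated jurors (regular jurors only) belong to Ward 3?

2

Removed: #6, #9, #10, #11, #12, #14, #16, #18, #19, #20, #23, #25.
Seated jurors 1–7: #1, #2, #3, #4, #5, #7, #8 (alternates #13 not counted).
Of those, in Ward 3: #2, #4 → 2.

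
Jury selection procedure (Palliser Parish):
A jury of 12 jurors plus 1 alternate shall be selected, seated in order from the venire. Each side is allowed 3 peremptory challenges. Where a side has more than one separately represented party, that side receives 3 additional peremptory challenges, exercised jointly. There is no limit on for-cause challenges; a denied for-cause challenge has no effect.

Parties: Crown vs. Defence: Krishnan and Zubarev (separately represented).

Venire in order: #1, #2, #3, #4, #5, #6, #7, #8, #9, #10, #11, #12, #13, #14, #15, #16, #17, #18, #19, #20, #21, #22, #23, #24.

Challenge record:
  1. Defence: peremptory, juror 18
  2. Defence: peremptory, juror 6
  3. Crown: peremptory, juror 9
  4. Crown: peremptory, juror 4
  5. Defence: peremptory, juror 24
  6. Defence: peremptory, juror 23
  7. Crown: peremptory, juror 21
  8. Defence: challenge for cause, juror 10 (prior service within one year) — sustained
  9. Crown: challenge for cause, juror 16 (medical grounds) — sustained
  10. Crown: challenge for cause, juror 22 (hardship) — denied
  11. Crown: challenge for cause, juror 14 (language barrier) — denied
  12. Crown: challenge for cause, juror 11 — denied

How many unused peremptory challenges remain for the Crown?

Crown allotment: 3.
Crown peremptories used: #9, #4, #21 — 3 (for-cause on #16, #22, #14, #11 don't count).
Remaining: 3 − 3 = 0.

0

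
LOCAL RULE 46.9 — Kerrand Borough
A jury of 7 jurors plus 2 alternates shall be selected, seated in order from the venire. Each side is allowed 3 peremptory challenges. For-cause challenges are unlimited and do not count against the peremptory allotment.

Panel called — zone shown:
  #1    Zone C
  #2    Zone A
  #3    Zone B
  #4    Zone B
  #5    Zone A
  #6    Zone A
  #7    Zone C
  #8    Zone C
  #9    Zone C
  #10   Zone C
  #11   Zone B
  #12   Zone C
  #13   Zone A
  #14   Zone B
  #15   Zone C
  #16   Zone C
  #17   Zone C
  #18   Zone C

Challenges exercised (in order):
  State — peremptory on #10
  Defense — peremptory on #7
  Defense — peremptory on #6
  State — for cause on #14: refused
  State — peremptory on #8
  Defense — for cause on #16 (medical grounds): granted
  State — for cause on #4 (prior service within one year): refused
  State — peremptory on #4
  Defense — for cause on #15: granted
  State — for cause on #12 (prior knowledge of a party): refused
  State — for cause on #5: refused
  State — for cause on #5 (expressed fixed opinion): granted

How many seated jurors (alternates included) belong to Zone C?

Removed: #4, #5, #6, #7, #8, #10, #15, #16.
Seated (9 incl. alternates): #1, #2, #3, #9, #11, #12, #13, #14, #17.
Of those, in Zone C: #1, #9, #12, #17 → 4.

4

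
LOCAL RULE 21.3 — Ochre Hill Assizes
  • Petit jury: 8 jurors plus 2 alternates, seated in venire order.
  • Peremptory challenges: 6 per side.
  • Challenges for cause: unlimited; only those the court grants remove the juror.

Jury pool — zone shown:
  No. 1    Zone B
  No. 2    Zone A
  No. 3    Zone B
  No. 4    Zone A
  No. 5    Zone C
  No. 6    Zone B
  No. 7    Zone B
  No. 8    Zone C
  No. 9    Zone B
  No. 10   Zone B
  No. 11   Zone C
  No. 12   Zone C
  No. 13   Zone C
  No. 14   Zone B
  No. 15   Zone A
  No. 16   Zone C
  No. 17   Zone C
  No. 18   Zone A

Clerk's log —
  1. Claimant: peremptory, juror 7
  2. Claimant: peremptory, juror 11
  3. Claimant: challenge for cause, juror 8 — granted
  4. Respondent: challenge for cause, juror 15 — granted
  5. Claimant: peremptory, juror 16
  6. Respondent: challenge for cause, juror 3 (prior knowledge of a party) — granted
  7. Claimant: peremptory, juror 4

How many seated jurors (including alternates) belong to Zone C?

4

Removed: #3, #4, #7, #8, #11, #15, #16.
Seated (10 incl. alternates): #1, #2, #5, #6, #9, #10, #12, #13, #14, #17.
Of those, in Zone C: #5, #12, #13, #17 → 4.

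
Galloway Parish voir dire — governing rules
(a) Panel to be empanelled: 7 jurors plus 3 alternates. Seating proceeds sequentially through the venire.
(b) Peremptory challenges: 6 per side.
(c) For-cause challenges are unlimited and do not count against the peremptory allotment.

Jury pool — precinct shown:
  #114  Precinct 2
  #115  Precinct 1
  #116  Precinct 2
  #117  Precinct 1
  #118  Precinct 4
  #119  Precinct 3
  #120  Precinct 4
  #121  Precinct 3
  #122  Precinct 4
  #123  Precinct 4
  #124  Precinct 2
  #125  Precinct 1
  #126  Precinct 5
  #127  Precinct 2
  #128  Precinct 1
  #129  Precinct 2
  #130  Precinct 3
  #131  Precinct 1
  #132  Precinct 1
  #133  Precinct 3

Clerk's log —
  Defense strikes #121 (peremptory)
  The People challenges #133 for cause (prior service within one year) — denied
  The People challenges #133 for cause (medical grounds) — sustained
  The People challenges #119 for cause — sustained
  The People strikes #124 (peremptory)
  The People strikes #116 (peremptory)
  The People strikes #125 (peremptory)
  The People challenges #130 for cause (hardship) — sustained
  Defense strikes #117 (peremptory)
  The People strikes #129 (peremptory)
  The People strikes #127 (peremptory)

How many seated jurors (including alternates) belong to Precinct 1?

4

Removed: #116, #117, #119, #121, #124, #125, #127, #129, #130, #133.
Seated (10 incl. alternates): #114, #115, #118, #120, #122, #123, #126, #128, #131, #132.
Of those, in Precinct 1: #115, #128, #131, #132 → 4.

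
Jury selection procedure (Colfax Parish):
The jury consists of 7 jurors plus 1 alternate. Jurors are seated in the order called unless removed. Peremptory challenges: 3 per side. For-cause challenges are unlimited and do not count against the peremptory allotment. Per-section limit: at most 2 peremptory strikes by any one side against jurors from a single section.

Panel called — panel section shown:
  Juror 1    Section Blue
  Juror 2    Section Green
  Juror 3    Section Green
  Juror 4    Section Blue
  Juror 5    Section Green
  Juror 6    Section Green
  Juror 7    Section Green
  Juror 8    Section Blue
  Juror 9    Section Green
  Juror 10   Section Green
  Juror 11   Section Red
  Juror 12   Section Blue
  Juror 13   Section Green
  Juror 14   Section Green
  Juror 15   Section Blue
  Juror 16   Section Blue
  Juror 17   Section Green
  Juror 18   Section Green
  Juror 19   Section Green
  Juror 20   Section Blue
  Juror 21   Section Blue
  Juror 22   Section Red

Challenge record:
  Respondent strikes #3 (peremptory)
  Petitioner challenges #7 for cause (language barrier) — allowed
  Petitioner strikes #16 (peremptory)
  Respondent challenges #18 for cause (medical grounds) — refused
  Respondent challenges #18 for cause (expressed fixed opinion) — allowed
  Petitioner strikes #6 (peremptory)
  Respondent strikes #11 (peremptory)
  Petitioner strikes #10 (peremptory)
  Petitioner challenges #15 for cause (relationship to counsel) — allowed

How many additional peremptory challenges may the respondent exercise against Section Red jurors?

1

Respondent peremptories so far: #3, #11 — 2 of 3 used, 1 left overall.
Against Section Red: #11 — 1 used; per-section cap 2 leaves 1.
Binding limit: min(1, 1) = 1.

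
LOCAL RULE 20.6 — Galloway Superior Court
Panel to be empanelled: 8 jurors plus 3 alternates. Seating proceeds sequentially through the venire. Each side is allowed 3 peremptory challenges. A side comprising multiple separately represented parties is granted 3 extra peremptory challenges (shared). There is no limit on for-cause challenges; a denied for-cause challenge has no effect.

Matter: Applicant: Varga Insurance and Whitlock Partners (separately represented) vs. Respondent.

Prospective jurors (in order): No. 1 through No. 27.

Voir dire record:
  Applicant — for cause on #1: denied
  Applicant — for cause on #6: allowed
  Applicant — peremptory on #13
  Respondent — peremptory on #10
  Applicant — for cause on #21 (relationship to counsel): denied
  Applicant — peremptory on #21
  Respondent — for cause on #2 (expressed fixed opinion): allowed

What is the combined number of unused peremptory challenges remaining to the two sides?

6

Applicant allotment: 3 base + 3 multi-party = 6. Respondent allotment: 3.
Applicant peremptories used: #13, #21 — 2 (for-cause on #1, #6, #21 don't count).
Respondent peremptories used: #10 — 1 (the for-cause on #2 doesn't count).
Remaining: (6 − 2) + (3 − 1) = 6.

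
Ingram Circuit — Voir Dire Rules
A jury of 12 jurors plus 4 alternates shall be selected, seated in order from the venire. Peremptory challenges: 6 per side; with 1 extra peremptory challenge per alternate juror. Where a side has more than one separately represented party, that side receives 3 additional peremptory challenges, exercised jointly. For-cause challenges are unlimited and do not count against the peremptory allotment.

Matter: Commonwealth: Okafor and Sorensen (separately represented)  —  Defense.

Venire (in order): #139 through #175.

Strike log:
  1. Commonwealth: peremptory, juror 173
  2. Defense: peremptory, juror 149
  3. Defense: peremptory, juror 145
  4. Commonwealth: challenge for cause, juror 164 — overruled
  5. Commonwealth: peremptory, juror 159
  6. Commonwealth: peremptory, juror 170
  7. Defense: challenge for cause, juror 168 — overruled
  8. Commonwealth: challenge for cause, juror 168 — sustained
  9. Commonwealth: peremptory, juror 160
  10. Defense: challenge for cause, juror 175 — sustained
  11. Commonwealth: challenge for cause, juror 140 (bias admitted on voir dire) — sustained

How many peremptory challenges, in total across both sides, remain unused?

17

Commonwealth allotment: 6 base + 1 × 4 alternates + 3 multi-party = 13. Defense allotment: 6 base + 1 × 4 alternates = 10.
Commonwealth peremptories used: #173, #159, #170, #160 — 4 (for-cause on #164, #168, #140 don't count).
Defense peremptories used: #149, #145 — 2 (for-cause on #168, #175 don't count).
Remaining: (13 − 4) + (10 − 2) = 17.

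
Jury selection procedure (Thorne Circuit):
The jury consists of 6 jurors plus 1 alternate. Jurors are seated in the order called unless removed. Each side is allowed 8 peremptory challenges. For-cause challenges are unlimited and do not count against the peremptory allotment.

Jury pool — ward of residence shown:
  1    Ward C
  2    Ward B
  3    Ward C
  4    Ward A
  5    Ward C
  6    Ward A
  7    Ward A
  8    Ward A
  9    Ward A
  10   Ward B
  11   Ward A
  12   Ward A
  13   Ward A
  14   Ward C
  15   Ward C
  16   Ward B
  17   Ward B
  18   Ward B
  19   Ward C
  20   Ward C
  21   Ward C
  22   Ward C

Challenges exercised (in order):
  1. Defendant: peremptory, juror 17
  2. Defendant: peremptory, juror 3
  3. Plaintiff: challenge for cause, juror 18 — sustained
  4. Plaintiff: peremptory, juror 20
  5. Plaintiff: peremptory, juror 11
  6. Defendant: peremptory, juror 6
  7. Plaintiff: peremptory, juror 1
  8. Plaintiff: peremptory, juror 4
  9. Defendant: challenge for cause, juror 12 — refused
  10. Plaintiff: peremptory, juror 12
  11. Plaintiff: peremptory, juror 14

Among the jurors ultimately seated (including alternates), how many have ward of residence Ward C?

Removed: #1, #3, #4, #6, #11, #12, #14, #17, #18, #20.
Seated (7 incl. alternates): #2, #5, #7, #8, #9, #10, #13.
Of those, in Ward C: #5 → 1.

1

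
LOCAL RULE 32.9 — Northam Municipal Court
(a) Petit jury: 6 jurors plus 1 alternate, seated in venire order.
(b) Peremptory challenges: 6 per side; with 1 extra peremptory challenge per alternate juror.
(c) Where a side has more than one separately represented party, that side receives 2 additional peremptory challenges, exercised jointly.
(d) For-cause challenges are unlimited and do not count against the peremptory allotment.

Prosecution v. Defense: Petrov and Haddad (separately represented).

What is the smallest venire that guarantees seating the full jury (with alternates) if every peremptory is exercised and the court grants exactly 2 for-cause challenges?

Seats to fill: 6 + 1 alternates = 7.
Peremptories — Prosecution: 6 + 1×1 = 7; Defense: 6 + 1×1 + 2 = 9; total 16.
For-cause removals: 2.
Minimum venire: 7 + 16 + 2 = 25.

25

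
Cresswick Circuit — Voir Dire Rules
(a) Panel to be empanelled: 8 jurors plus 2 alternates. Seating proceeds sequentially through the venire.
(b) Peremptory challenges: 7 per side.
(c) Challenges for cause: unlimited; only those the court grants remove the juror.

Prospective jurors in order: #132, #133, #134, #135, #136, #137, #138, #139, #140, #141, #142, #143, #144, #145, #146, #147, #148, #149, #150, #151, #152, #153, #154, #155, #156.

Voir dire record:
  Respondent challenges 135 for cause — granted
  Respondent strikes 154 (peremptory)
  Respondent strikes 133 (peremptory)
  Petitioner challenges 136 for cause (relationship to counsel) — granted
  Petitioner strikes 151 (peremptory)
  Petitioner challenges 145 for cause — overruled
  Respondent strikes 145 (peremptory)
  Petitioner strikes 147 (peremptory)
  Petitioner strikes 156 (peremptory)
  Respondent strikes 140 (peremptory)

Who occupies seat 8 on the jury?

143

Removed: #133, #135, #136, #140, #145, #147, #151, #154, #156.
Seating in order: seats 1–8 → #132, #134, #137, #138, #139, #141, #142, #143; alternates → #144, #146.
So seat 8 is #143.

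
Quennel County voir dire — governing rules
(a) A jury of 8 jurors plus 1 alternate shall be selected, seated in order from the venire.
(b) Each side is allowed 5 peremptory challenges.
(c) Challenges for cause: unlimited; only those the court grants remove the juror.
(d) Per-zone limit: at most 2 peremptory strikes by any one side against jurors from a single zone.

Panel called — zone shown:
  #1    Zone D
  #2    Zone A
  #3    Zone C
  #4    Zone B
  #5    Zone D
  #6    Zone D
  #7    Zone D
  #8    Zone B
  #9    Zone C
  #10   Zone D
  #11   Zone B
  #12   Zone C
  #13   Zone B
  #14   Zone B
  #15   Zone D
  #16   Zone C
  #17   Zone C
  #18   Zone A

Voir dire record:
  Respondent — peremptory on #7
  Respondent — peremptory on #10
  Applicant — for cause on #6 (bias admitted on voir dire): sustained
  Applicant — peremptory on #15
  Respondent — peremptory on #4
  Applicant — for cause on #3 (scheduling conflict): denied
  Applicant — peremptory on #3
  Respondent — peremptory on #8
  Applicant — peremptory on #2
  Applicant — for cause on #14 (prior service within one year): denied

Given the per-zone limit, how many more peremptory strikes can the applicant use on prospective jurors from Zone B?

Applicant peremptories so far: #15, #3, #2 — 3 of 5 used, 2 left overall.
Against Zone B: none yet — per-zone cap 2 leaves 2.
Binding limit: min(2, 2) = 2.

2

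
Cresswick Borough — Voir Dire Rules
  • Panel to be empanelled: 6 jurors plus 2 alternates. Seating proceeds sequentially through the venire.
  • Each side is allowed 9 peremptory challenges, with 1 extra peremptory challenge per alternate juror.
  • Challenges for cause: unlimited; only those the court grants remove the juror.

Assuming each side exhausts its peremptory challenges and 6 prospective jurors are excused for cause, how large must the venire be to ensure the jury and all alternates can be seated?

36

Seats to fill: 6 + 2 alternates = 8.
Peremptories: 9 + 1×2 = 11 per side × 2 sides = 22.
For-cause removals: 6.
Minimum venire: 8 + 22 + 6 = 36.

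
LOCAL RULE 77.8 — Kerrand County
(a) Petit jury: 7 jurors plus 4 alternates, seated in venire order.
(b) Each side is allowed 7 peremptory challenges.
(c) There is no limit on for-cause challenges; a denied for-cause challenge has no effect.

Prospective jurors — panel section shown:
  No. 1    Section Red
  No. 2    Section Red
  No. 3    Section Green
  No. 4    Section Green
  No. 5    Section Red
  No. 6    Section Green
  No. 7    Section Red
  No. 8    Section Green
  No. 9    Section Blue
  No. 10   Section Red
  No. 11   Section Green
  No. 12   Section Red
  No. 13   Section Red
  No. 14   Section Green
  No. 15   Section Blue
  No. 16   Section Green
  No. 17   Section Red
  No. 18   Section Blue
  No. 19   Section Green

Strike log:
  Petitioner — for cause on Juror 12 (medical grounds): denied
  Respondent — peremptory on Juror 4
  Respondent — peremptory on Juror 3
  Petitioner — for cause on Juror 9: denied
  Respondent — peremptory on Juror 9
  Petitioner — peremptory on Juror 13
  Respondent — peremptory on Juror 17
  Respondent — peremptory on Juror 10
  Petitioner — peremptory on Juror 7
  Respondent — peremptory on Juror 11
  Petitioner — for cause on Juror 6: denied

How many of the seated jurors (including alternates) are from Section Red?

4

Removed: #3, #4, #7, #9, #10, #11, #13, #17.
Seated (11 incl. alternates): #1, #2, #5, #6, #8, #12, #14, #15, #16, #18, #19.
Of those, in Section Red: #1, #2, #5, #12 → 4.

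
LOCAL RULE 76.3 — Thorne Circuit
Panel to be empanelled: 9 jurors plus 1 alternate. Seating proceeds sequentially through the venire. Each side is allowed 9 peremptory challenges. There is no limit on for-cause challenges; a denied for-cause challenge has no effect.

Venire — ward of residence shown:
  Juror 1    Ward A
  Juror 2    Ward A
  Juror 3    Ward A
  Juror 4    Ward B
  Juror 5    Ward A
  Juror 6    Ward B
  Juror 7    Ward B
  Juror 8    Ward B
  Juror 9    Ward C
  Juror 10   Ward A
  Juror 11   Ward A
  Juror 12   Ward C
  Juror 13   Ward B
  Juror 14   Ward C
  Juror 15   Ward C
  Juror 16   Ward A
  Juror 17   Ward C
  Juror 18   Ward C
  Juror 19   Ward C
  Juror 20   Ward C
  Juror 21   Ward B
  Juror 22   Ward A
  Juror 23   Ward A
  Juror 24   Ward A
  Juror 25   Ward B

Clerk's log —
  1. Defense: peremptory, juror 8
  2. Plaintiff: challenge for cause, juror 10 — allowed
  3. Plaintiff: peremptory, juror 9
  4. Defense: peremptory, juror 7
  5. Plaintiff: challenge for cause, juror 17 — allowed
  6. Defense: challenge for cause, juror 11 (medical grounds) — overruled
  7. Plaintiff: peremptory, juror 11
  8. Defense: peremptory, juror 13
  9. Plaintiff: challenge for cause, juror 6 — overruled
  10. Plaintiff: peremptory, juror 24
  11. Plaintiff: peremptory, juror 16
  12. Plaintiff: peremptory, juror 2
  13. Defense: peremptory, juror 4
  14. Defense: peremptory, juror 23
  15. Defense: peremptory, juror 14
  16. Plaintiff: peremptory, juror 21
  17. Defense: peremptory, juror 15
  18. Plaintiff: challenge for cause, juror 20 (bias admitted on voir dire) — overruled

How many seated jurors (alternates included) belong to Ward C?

4

Removed: #2, #4, #7, #8, #9, #10, #11, #13, #14, #15, #16, #17, #21, #23, #24.
Seated (10 incl. alternates): #1, #3, #5, #6, #12, #18, #19, #20, #22, #25.
Of those, in Ward C: #12, #18, #19, #20 → 4.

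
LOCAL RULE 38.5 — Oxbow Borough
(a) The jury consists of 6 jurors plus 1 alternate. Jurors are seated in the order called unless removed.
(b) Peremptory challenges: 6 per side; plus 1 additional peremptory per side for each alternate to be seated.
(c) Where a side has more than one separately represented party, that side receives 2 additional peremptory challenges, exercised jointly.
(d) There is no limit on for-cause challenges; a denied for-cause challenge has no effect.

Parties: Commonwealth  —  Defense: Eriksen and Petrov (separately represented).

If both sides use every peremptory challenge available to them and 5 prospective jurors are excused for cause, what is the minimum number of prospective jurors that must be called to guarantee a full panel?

Seats to fill: 6 + 1 alternates = 7.
Peremptories — Commonwealth: 6 + 1×1 = 7; Defense: 6 + 1×1 + 2 = 9; total 16.
For-cause removals: 5.
Minimum venire: 7 + 16 + 5 = 28.

28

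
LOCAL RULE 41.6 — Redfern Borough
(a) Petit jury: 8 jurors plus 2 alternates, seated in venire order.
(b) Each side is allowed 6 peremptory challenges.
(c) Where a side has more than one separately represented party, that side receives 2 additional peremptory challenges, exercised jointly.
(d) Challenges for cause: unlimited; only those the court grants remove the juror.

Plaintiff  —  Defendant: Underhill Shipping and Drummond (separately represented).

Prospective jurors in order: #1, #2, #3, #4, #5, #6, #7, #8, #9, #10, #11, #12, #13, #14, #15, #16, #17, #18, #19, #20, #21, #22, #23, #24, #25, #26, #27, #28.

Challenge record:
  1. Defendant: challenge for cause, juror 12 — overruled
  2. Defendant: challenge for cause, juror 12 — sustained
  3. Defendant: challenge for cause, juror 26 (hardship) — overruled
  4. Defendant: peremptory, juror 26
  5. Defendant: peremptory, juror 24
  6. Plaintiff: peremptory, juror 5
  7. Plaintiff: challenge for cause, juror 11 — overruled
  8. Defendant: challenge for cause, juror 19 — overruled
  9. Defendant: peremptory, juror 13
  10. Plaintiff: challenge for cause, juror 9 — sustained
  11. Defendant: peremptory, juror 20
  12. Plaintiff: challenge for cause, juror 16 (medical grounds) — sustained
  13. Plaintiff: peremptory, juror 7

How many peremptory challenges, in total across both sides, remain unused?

Plaintiff allotment: 6. Defendant allotment: 6 base + 2 multi-party = 8.
Plaintiff peremptories used: #5, #7 — 2 (for-cause on #11, #9, #16 don't count).
Defendant peremptories used: #26, #24, #13, #20 — 4 (for-cause on #12, #12, #26, #19 don't count).
Remaining: (6 − 2) + (8 − 4) = 8.

8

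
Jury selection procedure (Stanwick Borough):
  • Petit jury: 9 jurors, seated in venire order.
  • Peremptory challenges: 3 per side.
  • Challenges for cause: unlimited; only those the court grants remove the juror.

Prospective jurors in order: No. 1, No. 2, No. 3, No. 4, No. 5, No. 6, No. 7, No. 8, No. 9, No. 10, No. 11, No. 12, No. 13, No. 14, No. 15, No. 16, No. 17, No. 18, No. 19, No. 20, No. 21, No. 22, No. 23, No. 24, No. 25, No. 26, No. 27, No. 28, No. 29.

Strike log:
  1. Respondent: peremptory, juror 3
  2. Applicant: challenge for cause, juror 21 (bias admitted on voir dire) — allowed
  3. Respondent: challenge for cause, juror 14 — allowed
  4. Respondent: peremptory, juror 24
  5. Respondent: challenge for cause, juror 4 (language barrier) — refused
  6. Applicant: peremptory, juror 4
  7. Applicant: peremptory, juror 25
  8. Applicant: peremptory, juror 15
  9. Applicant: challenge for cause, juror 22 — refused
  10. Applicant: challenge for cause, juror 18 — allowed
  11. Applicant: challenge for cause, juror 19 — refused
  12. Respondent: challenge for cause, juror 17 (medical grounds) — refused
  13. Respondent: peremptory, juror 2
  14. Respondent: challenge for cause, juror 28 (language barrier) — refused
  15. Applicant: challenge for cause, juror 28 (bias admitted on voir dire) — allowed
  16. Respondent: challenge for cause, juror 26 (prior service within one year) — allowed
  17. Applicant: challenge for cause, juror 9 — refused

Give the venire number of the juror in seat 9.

12

Removed: #2, #3, #4, #14, #15, #18, #21, #24, #25, #26, #28. (#9, #17, #19, #22 stay — for-cause denied.)
Seating in order: seats 1–9 → #1, #5, #6, #7, #8, #9, #10, #11, #12.
So seat 9 is #12.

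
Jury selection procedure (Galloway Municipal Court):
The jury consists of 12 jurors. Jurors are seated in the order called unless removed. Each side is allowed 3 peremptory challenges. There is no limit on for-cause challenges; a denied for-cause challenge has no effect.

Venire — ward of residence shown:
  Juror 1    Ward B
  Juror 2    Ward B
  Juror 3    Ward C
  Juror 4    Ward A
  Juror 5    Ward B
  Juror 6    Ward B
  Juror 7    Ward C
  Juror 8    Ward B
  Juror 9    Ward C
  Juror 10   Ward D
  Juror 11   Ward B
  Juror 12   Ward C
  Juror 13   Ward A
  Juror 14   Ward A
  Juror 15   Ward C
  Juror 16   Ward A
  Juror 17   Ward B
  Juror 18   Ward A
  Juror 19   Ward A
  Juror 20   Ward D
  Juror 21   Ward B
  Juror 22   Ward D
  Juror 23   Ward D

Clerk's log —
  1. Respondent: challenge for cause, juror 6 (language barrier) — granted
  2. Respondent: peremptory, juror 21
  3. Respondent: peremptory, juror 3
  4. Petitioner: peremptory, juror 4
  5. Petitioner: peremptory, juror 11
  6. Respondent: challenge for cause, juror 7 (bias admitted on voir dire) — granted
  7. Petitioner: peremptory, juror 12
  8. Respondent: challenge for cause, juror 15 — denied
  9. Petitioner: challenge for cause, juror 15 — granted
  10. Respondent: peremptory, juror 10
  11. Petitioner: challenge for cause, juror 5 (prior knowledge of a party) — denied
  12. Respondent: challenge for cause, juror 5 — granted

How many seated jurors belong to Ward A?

Removed: #3, #4, #5, #6, #7, #10, #11, #12, #15, #21.
Seated jurors 1–12: #1, #2, #8, #9, #13, #14, #16, #17, #18, #19, #20, #22.
Of those, in Ward A: #13, #14, #16, #18, #19 → 5.

5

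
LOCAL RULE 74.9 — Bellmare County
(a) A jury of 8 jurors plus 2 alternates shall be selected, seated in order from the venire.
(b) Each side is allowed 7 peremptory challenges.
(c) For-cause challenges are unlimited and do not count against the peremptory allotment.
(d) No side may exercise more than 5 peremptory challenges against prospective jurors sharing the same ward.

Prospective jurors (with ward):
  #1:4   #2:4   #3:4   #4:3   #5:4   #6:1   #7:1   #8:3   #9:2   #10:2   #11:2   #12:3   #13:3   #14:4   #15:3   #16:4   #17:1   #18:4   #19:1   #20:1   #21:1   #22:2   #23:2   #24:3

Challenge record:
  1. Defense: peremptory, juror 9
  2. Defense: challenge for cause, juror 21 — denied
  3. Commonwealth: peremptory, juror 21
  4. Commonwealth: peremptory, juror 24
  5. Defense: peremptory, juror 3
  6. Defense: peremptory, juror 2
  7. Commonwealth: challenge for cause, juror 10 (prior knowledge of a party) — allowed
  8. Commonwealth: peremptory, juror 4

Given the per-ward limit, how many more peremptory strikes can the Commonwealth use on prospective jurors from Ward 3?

Commonwealth peremptories so far: #21, #24, #4 — 3 of 7 used, 4 left overall.
Against Ward 3: #24, #4 — 2 used; per-ward cap 5 leaves 3.
Binding limit: min(4, 3) = 3.

3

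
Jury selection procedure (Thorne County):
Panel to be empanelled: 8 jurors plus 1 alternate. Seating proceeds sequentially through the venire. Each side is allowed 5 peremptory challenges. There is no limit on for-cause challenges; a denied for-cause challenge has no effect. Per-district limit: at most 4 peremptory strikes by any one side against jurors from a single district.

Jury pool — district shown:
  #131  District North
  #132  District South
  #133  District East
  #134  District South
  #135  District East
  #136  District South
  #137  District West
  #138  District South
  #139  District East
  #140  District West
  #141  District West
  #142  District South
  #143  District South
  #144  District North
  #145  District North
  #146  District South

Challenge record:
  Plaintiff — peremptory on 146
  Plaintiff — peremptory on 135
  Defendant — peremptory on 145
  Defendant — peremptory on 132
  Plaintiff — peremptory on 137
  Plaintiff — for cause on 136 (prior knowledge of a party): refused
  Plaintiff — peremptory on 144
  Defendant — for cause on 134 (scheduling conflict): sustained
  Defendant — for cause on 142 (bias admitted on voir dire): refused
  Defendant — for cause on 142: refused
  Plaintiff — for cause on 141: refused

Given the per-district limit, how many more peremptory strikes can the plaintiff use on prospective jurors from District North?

Plaintiff peremptories so far: #146, #135, #137, #144 — 4 of 5 used, 1 left overall.
Against District North: #144 — 1 used; per-district cap 4 leaves 3.
Binding limit: min(1, 3) = 1.

1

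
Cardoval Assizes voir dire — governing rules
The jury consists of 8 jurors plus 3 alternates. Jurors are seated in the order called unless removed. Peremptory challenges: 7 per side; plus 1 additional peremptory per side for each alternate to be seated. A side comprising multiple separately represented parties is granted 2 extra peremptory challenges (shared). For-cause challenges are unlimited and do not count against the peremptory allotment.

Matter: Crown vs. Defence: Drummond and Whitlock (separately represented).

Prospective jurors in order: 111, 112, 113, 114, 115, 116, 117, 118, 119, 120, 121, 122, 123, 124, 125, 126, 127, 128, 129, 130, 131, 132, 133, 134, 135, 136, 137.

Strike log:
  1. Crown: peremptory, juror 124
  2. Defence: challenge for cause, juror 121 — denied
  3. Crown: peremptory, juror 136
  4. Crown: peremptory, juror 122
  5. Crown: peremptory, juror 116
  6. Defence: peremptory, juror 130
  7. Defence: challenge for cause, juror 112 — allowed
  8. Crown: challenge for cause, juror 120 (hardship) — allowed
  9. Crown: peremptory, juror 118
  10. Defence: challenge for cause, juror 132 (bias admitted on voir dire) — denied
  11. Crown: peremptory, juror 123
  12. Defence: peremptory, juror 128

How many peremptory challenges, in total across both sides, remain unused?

14

Crown allotment: 7 base + 1 × 3 alternates = 10. Defence allotment: 7 base + 1 × 3 alternates + 2 multi-party = 12.
Crown peremptories used: #124, #136, #122, #116, #118, #123 — 6 (the for-cause on #120 doesn't count).
Defence peremptories used: #130, #128 — 2 (for-cause on #121, #112, #132 don't count).
Remaining: (10 − 6) + (12 − 2) = 14.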